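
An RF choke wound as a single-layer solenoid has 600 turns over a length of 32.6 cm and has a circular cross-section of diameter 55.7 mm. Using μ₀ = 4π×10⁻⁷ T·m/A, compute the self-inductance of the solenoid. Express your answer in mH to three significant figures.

L ≈ 3.38 mH

A = π(d/2)² = π(2.785×10^-2 m)² = 2.437×10^-3 m².
For a long solenoid, L = μ₀N²A/ℓ.
L = (4π×10⁻⁷)(600)²(2.437×10^-3)/(0.326 m) = 3.381×10^-3 H.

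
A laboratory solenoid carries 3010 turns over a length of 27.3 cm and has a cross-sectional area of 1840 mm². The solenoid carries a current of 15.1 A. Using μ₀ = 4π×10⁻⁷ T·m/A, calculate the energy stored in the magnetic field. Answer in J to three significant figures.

A = 1840 mm² = 1.840×10^-3 m².
L = μ₀N²A/ℓ = (4π×10⁻⁷)(3010)²(1.840×10^-3)/(0.273) = 7.674×10^-2 H.
U = ½LI² = ½(7.674×10^-2)(15.1)² = 8.748 J.

U ≈ 8.75 J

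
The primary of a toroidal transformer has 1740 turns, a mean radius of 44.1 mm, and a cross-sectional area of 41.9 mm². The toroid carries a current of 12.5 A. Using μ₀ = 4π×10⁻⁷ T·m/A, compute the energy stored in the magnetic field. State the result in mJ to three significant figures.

U ≈ 44.9 mJ

L = μ₀N²A/(2πR) = (4π×10⁻⁷)(1740)²(4.190×10^-5)/(2π×4.410×10^-2) = 5.753×10^-4 H.
U = ½LI² = ½(5.753×10^-4)(12.5)² = 4.4946×10^-2 J.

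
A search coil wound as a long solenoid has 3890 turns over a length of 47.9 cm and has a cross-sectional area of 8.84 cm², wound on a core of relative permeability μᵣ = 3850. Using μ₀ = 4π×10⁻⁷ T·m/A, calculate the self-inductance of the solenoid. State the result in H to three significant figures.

L ≈ 135 H

A = 8.84 cm² = 8.840×10^-4 m².
For a long solenoid, L = μ₀μᵣN²A/ℓ.
L = (4π×10⁻⁷)(3850)(3890)²(8.840×10^-4)/(0.479 m) = 135.1 H.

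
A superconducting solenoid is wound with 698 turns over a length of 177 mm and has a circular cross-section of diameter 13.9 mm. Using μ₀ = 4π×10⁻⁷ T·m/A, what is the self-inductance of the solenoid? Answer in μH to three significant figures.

A = π(d/2)² = π(6.950×10^-3 m)² = 1.517×10^-4 m².
For a long solenoid, L = μ₀N²A/ℓ.
L = (4π×10⁻⁷)(698)²(1.517×10^-4)/(0.177 m) = 5.249×10^-4 H.

L ≈ 525 μH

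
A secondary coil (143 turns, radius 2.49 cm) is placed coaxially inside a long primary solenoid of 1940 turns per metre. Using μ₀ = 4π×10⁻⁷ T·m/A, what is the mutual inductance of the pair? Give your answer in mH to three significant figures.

M ≈ 0.679 mH

The outer solenoid produces a uniform field B₁ = μ₀n₁I₁ across the inner coil,
so the flux linkage is N₂Φ = N₂B₁A₂ = μ₀n₁N₂A₂·I₁, giving M = μ₀n₁N₂A₂.
A₂ = πr² = π(2.490×10^-2 m)² = 1.948×10^-3 m².
M = (4π×10⁻⁷)(1940)(143)(1.948×10^-3) = 6.790×10^-4 H.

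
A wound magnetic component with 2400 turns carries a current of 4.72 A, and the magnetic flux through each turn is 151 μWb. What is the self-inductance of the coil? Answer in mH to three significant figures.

Self-inductance is defined by L = NΦ_B/I (flux linkage over current).
L = (2400)(1.510×10^-4 Wb)/(4.72 A) = 7.678×10^-2 H.

L ≈ 76.8 mH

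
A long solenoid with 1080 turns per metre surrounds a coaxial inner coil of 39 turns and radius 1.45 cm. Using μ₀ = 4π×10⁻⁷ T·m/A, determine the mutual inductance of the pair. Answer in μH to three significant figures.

The outer solenoid produces a uniform field B₁ = μ₀n₁I₁ across the inner coil,
so the flux linkage is N₂Φ = N₂B₁A₂ = μ₀n₁N₂A₂·I₁, giving M = μ₀n₁N₂A₂.
A₂ = πr² = π(1.450×10^-2 m)² = 6.605×10^-4 m².
M = (4π×10⁻⁷)(1080)(39)(6.605×10^-4) = 3.496×10^-5 H.

M ≈ 35.0 μH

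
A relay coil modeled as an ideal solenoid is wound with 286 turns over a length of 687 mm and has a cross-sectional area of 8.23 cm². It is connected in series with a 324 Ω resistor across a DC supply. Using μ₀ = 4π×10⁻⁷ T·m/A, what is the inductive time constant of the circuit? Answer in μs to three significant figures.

A = 8.23 cm² = 8.230×10^-4 m².
L = μ₀N²A/ℓ = (4π×10⁻⁷)(286)²(8.230×10^-4)/(0.687) = 1.231×10^-4 H.
τ = L/R = (1.231×10^-4)/(324) = 3.800×10^-7 s.

τ ≈ 0.380 μs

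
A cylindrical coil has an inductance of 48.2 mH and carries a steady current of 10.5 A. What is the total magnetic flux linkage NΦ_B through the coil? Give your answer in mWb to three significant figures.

From L = NΦ_B/I, the flux linkage is NΦ_B = LI.
NΦ_B = (4.820×10^-2 H)(10.5 A) = 0.5061 Wb.

NΦ_B ≈ 506 mWb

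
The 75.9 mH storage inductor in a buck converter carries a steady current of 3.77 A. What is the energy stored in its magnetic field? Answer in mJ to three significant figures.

Stored magnetic energy: U = ½LI².
U = ½(7.590×10^-2 H)(3.77 A)² = 0.5394 J.

U ≈ 539 mJ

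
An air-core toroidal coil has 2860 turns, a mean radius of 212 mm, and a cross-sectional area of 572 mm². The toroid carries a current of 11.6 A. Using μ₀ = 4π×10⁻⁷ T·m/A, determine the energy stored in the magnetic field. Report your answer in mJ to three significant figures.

L = μ₀N²A/(2πR) = (4π×10⁻⁷)(2860)²(5.720×10^-4)/(2π×0.212) = 4.414×10^-3 H.
U = ½LI² = ½(4.414×10^-3)(11.6)² = 0.297 J.

U ≈ 297 mJ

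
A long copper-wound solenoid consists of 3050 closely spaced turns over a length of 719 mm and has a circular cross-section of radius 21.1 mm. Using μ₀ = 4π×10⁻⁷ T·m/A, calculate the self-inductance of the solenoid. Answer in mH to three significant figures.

A = πr² = π(2.110×10^-2 m)² = 1.399×10^-3 m².
For a long solenoid, L = μ₀N²A/ℓ.
L = (4π×10⁻⁷)(3050)²(1.399×10^-3)/(0.719 m) = 2.274×10^-2 H.

L ≈ 22.7 mH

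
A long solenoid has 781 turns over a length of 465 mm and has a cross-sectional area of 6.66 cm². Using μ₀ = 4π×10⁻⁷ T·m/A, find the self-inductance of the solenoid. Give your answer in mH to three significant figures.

L ≈ 1.10 mH

A = 6.66 cm² = 6.660×10^-4 m².
For a long solenoid, L = μ₀N²A/ℓ.
L = (4π×10⁻⁷)(781)²(6.660×10^-4)/(0.465 m) = 1.098×10^-3 H.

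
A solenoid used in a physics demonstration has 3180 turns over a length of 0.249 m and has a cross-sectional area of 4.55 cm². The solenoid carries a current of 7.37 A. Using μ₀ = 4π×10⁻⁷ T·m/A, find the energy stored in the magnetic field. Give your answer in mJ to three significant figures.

A = 4.55 cm² = 4.550×10^-4 m².
L = μ₀N²A/ℓ = (4π×10⁻⁷)(3180)²(4.550×10^-4)/(0.249) = 2.322×10^-2 H.
U = ½LI² = ½(2.322×10^-2)(7.37)² = 0.6306 J.

U ≈ 631 mJ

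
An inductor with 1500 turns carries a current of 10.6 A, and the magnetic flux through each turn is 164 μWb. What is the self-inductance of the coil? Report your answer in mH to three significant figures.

Self-inductance is defined by L = NΦ_B/I (flux linkage over current).
L = (1500)(1.640×10^-4 Wb)/(10.6 A) = 2.321×10^-2 H.

L ≈ 23.2 mH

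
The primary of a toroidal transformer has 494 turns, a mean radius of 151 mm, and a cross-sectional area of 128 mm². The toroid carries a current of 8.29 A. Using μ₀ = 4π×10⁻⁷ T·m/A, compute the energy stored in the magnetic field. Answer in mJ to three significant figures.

U ≈ 1.42 mJ

L = μ₀N²A/(2πR) = (4π×10⁻⁷)(494)²(1.280×10^-4)/(2π×0.151) = 4.137×10^-5 H.
U = ½LI² = ½(4.137×10^-5)(8.29)² = 1.422×10^-3 J.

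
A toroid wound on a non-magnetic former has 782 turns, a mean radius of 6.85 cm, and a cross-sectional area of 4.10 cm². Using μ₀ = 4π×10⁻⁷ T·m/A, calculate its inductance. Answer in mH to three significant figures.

L ≈ 0.732 mH

For a thin toroid, L = μ₀N²A/(2πR).
L = (4π×10⁻⁷)(782)²(4.100×10^-4) / (2π×6.850×10^-2 m) = 7.320×10^-4 H.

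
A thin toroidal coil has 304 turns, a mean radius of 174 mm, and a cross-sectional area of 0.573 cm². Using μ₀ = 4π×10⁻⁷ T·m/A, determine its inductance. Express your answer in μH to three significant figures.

For a thin toroid, L = μ₀N²A/(2πR).
L = (4π×10⁻⁷)(304)²(5.730×10^-5) / (2π×0.174 m) = 6.087×10^-6 H.

L ≈ 6.09 μH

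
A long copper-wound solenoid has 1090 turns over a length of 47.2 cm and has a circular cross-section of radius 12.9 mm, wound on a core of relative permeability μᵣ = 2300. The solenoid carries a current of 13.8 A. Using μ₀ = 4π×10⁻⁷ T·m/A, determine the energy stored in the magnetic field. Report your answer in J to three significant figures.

U ≈ 362 J

A = πr² = π(1.290×10^-2 m)² = 5.228×10^-4 m².
L = μ₀μᵣN²A/ℓ = (4π×10⁻⁷)(2300)(1090)²(5.228×10^-4)/(0.472) = 3.803 H.
U = ½LI² = ½(3.803)(13.8)² = 362.2 J.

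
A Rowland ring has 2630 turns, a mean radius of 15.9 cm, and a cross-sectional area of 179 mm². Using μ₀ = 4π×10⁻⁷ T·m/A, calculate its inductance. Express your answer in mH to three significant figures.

L ≈ 1.56 mH

For a thin toroid, L = μ₀N²A/(2πR).
L = (4π×10⁻⁷)(2630)²(1.790×10^-4) / (2π×0.159 m) = 1.557×10^-3 H.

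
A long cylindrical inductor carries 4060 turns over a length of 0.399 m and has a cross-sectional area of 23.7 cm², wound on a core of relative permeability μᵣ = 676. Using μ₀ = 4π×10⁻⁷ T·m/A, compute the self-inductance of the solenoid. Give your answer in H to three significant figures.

A = 23.7 cm² = 2.370×10^-3 m².
For a long solenoid, L = μ₀μᵣN²A/ℓ.
L = (4π×10⁻⁷)(676)(4060)²(2.370×10^-3)/(0.399 m) = 83.17 H.

L ≈ 83.2 H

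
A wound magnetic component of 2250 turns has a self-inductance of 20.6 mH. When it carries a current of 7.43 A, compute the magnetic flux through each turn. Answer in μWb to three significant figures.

From L = NΦ_B/I, the flux per turn is Φ_B = LI/N.
Φ_B = (2.060×10^-2 H)(7.43 A)/2250 = 6.803×10^-5 Wb.

Φ_B ≈ 68.0 μWb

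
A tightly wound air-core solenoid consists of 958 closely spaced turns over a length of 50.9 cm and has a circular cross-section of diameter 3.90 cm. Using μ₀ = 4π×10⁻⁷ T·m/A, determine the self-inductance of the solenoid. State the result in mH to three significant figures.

L ≈ 2.71 mH

A = π(d/2)² = π(1.950×10^-2 m)² = 1.1946×10^-3 m².
For a long solenoid, L = μ₀N²A/ℓ.
L = (4π×10⁻⁷)(958)²(1.1946×10^-3)/(0.509 m) = 2.707×10^-3 H.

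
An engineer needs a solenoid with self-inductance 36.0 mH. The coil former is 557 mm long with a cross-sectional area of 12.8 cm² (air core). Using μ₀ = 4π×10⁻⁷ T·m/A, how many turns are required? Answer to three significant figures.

N ≈ 3530 turns

A = 12.8 cm² = 1.280×10^-3 m².
From L = μ₀N²A/ℓ, N = √(Lℓ / (μ₀A)).
N = √[(3.600×10^-2)(0.557) / ((4π×10⁻⁷)×1.280×10^-3)] = √(1.247×10^7) ≈ 3530.8.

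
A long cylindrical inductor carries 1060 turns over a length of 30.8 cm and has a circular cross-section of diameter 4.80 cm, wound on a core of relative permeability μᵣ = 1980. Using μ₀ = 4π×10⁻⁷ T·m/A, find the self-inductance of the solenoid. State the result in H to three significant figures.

L ≈ 16.4 H

A = π(d/2)² = π(2.400×10^-2 m)² = 1.810×10^-3 m².
For a long solenoid, L = μ₀μᵣN²A/ℓ.
L = (4π×10⁻⁷)(1980)(1060)²(1.810×10^-3)/(0.308 m) = 16.43 H.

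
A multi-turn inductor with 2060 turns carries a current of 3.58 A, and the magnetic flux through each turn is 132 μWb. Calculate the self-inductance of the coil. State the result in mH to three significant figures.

L ≈ 76.0 mH

Self-inductance is defined by L = NΦ_B/I (flux linkage over current).
L = (2060)(1.320×10^-4 Wb)/(3.58 A) = 7.596×10^-2 H.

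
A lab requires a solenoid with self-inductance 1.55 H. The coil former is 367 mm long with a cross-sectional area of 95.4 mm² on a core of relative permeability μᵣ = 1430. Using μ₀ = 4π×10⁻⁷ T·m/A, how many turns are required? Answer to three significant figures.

N ≈ 1820 turns

A = 95.4 mm² = 9.540×10^-5 m².
From L = μ₀μᵣN²A/ℓ, N = √(Lℓ / (μ₀μᵣA)).
N = √[(1.55)(0.367) / ((4π×10⁻⁷)(1430)×9.540×10^-5)] = √(3.318×10^6) ≈ 1821.6.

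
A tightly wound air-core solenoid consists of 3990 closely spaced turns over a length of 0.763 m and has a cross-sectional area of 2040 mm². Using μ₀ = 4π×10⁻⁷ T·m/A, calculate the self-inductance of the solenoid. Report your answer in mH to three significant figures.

L ≈ 53.5 mH

A = 2040 mm² = 2.040×10^-3 m².
For a long solenoid, L = μ₀N²A/ℓ.
L = (4π×10⁻⁷)(3990)²(2.040×10^-3)/(0.763 m) = 5.349×10^-2 H.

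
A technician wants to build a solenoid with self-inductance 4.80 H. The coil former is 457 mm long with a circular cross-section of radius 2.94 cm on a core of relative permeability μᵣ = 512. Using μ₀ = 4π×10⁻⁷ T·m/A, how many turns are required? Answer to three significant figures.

N ≈ 1120 turns

A = πr² = π(2.940×10^-2 m)² = 2.715×10^-3 m².
From L = μ₀μᵣN²A/ℓ, N = √(Lℓ / (μ₀μᵣA)).
N = √[(4.8)(0.457) / ((4π×10⁻⁷)(512)×2.715×10^-3)] = √(1.256×10^6) ≈ 1120.5.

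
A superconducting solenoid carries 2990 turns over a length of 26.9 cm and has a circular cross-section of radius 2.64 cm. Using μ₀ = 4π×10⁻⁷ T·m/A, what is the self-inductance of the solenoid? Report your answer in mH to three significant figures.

L ≈ 91.4 mH

A = πr² = π(2.640×10^-2 m)² = 2.190×10^-3 m².
For a long solenoid, L = μ₀N²A/ℓ.
L = (4π×10⁻⁷)(2990)²(2.190×10^-3)/(0.269 m) = 9.144×10^-2 H.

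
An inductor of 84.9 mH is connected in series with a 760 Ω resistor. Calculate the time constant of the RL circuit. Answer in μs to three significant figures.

τ ≈ 112 μs

τ = L/R = (8.490×10^-2 H)/(760 Ω) = 1.117×10^-4 s.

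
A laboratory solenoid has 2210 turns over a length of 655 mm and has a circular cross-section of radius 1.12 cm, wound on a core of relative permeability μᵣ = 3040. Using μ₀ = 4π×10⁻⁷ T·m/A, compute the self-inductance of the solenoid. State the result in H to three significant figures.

A = πr² = π(1.120×10^-2 m)² = 3.941×10^-4 m².
For a long solenoid, L = μ₀μᵣN²A/ℓ.
L = (4π×10⁻⁷)(3040)(2210)²(3.941×10^-4)/(0.655 m) = 11.23 H.

L ≈ 11.2 H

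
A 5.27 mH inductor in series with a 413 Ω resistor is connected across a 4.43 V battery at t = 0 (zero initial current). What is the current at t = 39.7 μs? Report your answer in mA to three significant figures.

I ≈ 10.2 mA

τ = L/R = 5.270×10^-3/413 = 1.276×10^-5 s; final current I_∞ = ε/R = 4.43/413 = 1.073×10^-2 A.
I(t) = I_∞(1 − e^(−t/τ)) with t/τ = 3.111.
I = (1.073×10^-2)(1 − e^(−3.111)) = 1.0249×10^-2 A.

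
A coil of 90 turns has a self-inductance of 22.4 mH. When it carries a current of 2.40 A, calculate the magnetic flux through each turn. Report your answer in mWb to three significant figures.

Φ_B ≈ 0.597 mWb

From L = NΦ_B/I, the flux per turn is Φ_B = LI/N.
Φ_B = (2.240×10^-2 H)(2.40 A)/90 = 5.973×10^-4 Wb.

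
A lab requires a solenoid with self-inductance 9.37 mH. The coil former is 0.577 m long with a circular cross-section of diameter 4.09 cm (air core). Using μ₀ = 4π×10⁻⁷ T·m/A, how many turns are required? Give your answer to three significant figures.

N ≈ 1810 turns

A = π(d/2)² = π(2.045×10^-2 m)² = 1.314×10^-3 m².
From L = μ₀N²A/ℓ, N = √(Lℓ / (μ₀A)).
N = √[(9.370×10^-3)(0.577) / ((4π×10⁻⁷)×1.314×10^-3)] = √(3.2747×10^6) ≈ 1809.6.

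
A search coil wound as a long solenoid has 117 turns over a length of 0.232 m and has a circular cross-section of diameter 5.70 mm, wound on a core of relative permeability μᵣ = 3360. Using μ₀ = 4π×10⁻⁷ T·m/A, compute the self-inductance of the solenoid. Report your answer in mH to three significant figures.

A = π(d/2)² = π(2.850×10^-3 m)² = 2.552×10^-5 m².
For a long solenoid, L = μ₀μᵣN²A/ℓ.
L = (4π×10⁻⁷)(3360)(117)²(2.552×10^-5)/(0.232 m) = 6.357×10^-3 H.

L ≈ 6.36 mH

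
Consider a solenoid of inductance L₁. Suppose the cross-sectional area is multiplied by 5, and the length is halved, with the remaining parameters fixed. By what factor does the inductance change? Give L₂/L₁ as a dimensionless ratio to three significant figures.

L₂/L₁ = 10.0

For a solenoid, L ∝ μᵣN²A/ℓ.
L₂/L₁ = (5) × (0.5)^-1 = 10.0.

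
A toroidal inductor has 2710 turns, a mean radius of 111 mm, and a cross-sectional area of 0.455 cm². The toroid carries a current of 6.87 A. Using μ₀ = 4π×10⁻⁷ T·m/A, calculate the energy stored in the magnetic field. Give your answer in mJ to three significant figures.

L = μ₀N²A/(2πR) = (4π×10⁻⁷)(2710)²(4.550×10^-5)/(2π×0.111) = 6.021×10^-4 H.
U = ½LI² = ½(6.021×10^-4)(6.87)² = 1.421×10^-2 J.

U ≈ 14.2 mJ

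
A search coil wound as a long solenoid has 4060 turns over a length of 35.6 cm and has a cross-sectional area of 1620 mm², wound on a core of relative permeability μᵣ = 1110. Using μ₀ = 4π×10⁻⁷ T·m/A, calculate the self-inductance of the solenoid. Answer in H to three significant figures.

L ≈ 105 H

A = 1620 mm² = 1.620×10^-3 m².
For a long solenoid, L = μ₀μᵣN²A/ℓ.
L = (4π×10⁻⁷)(1110)(4060)²(1.620×10^-3)/(0.356 m) = 104.6 H.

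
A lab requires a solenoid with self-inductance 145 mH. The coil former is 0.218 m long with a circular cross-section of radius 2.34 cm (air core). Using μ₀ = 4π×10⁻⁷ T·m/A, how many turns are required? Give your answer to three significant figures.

A = πr² = π(2.340×10^-2 m)² = 1.720×10^-3 m².
From L = μ₀N²A/ℓ, N = √(Lℓ / (μ₀A)).
N = √[(0.145)(0.218) / ((4π×10⁻⁷)×1.720×10^-3)] = √(1.462×10^7) ≈ 3824.0.

N ≈ 3820 turns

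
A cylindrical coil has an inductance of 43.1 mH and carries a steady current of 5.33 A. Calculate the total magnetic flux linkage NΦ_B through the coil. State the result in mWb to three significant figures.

From L = NΦ_B/I, the flux linkage is NΦ_B = LI.
NΦ_B = (4.310×10^-2 H)(5.33 A) = 0.2297 Wb.

NΦ_B ≈ 230 mWb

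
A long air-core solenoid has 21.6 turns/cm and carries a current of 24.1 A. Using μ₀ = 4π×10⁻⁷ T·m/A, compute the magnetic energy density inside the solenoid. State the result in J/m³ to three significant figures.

B = μ₀nI = (4π×10⁻⁷)(2.160×10^3)(24.1) = 6.542×10^-2 T.
u = B²/(2μ₀) = (6.542×10^-2)²/(2×4π×10⁻⁷) = 1.703×10^3 J/m³.

u ≈ 1700 J/m³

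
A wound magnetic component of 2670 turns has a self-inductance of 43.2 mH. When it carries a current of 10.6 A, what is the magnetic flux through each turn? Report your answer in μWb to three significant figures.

From L = NΦ_B/I, the flux per turn is Φ_B = LI/N.
Φ_B = (4.320×10^-2 H)(10.6 A)/2670 = 1.715×10^-4 Wb.

Φ_B ≈ 172 μWb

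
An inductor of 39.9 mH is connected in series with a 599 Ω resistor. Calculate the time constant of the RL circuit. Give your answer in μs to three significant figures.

τ ≈ 66.6 μs

τ = L/R = (3.990×10^-2 H)/(599 Ω) = 6.661×10^-5 s.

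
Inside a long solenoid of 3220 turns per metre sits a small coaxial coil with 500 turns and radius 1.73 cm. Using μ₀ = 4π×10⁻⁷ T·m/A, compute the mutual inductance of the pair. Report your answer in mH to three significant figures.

M ≈ 1.90 mH

The outer solenoid produces a uniform field B₁ = μ₀n₁I₁ across the inner coil,
so the flux linkage is N₂Φ = N₂B₁A₂ = μ₀n₁N₂A₂·I₁, giving M = μ₀n₁N₂A₂.
A₂ = πr² = π(1.730×10^-2 m)² = 9.402×10^-4 m².
M = (4π×10⁻⁷)(3220)(500)(9.402×10^-4) = 1.902×10^-3 H.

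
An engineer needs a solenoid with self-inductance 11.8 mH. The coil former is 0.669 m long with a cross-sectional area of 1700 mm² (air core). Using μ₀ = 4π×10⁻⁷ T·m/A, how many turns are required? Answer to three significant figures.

N ≈ 1920 turns

A = 1700 mm² = 1.700×10^-3 m².
From L = μ₀N²A/ℓ, N = √(Lℓ / (μ₀A)).
N = √[(1.180×10^-2)(0.669) / ((4π×10⁻⁷)×1.700×10^-3)] = √(3.695×10^6) ≈ 1922.3.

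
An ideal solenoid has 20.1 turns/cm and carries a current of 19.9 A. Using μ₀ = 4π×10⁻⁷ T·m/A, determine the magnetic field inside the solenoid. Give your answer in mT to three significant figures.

B ≈ 50.3 mT

Inside a long solenoid, B = μ₀nI.
B = (4π×10⁻⁷)(2.010×10^3 m⁻¹)(19.9 A) = 5.026×10^-2 T.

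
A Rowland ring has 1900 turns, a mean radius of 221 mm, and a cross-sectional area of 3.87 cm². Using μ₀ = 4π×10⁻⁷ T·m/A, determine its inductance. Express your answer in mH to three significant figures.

For a thin toroid, L = μ₀N²A/(2πR).
L = (4π×10⁻⁷)(1900)²(3.870×10^-4) / (2π×0.221 m) = 1.264×10^-3 H.

L ≈ 1.26 mH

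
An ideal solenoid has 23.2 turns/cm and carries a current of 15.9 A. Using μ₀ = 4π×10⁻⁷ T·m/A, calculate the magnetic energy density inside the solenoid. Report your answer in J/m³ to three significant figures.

B = μ₀nI = (4π×10⁻⁷)(2.320×10^3)(15.9) = 4.635×10^-2 T.
u = B²/(2μ₀) = (4.635×10^-2)²/(2×4π×10⁻⁷) = 855 J/m³.

u ≈ 855 J/m³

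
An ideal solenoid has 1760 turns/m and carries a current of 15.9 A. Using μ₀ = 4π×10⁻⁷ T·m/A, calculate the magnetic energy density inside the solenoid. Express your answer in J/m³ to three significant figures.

u ≈ 492 J/m³

B = μ₀nI = (4π×10⁻⁷)(1.760×10^3)(15.9) = 3.517×10^-2 T.
u = B²/(2μ₀) = (3.517×10^-2)²/(2×4π×10⁻⁷) = 492 J/m³.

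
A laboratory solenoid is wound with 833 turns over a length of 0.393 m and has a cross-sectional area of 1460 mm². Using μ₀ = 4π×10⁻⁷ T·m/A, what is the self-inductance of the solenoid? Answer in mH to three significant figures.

A = 1460 mm² = 1.460×10^-3 m².
For a long solenoid, L = μ₀N²A/ℓ.
L = (4π×10⁻⁷)(833)²(1.460×10^-3)/(0.393 m) = 3.239×10^-3 H.

L ≈ 3.24 mH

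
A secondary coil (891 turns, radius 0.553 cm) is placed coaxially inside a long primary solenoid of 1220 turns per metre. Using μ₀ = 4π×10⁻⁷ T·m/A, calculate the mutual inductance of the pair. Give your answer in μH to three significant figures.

The outer solenoid produces a uniform field B₁ = μ₀n₁I₁ across the inner coil,
so the flux linkage is N₂Φ = N₂B₁A₂ = μ₀n₁N₂A₂·I₁, giving M = μ₀n₁N₂A₂.
A₂ = πr² = π(5.530×10^-3 m)² = 9.607×10^-5 m².
M = (4π×10⁻⁷)(1220)(891)(9.607×10^-5) = 1.312×10^-4 H.

M ≈ 131 μH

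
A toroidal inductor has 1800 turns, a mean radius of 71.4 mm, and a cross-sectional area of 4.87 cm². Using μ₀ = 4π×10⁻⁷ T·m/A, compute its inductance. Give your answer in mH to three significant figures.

L ≈ 4.42 mH

For a thin toroid, L = μ₀N²A/(2πR).
L = (4π×10⁻⁷)(1800)²(4.870×10^-4) / (2π×7.140×10^-2 m) = 4.420×10^-3 H.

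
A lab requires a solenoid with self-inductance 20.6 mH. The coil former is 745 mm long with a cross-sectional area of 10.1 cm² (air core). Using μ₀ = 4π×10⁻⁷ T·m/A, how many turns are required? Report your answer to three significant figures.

N ≈ 3480 turns

A = 10.1 cm² = 1.010×10^-3 m².
From L = μ₀N²A/ℓ, N = √(Lℓ / (μ₀A)).
N = √[(2.060×10^-2)(0.745) / ((4π×10⁻⁷)×1.010×10^-3)] = √(1.209×10^7) ≈ 3477.3.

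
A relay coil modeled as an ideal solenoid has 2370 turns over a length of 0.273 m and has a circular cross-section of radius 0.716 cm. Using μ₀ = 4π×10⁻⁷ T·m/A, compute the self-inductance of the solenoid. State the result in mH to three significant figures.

A = πr² = π(7.160×10^-3 m)² = 1.611×10^-4 m².
For a long solenoid, L = μ₀N²A/ℓ.
L = (4π×10⁻⁷)(2370)²(1.611×10^-4)/(0.273 m) = 4.164×10^-3 H.

L ≈ 4.16 mH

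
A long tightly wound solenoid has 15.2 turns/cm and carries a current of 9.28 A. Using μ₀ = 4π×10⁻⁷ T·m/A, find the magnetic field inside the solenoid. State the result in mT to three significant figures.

Inside a long solenoid, B = μ₀nI.
B = (4π×10⁻⁷)(1.520×10^3 m⁻¹)(9.28 A) = 1.773×10^-2 T.

B ≈ 17.7 mT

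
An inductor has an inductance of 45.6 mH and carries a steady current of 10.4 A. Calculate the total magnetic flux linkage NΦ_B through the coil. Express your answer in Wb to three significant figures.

NΦ_B ≈ 0.474 Wb

From L = NΦ_B/I, the flux linkage is NΦ_B = LI.
NΦ_B = (4.560×10^-2 H)(10.4 A) = 0.4742 Wb.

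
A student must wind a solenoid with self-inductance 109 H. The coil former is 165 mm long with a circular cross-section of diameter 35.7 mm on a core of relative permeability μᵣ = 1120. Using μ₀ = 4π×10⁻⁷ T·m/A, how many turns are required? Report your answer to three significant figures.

N ≈ 3570 turns

A = π(d/2)² = π(1.785×10^-2 m)² = 1.001×10^-3 m².
From L = μ₀μᵣN²A/ℓ, N = √(Lℓ / (μ₀μᵣA)).
N = √[(109)(0.165) / ((4π×10⁻⁷)(1120)×1.001×10^-3)] = √(1.277×10^7) ≈ 3573.0.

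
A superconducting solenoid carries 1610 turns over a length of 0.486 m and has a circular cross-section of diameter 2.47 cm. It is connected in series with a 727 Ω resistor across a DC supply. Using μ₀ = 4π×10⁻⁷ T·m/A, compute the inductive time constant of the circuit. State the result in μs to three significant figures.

τ ≈ 4.42 μs

A = π(d/2)² = π(1.235×10^-2 m)² = 4.792×10^-4 m².
L = μ₀N²A/ℓ = (4π×10⁻⁷)(1610)²(4.792×10^-4)/(0.486) = 3.212×10^-3 H.
τ = L/R = (3.212×10^-3)/(727) = 4.417×10^-6 s.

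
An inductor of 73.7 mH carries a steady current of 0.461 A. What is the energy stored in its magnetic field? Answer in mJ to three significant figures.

U ≈ 7.83 mJ

Stored magnetic energy: U = ½LI².
U = ½(7.370×10^-2 H)(0.461 A)² = 7.831×10^-3 J.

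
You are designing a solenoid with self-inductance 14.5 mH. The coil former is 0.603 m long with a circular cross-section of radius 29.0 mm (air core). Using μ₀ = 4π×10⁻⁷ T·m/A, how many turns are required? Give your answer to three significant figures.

A = πr² = π(2.900×10^-2 m)² = 2.642×10^-3 m².
From L = μ₀N²A/ℓ, N = √(Lℓ / (μ₀A)).
N = √[(1.450×10^-2)(0.603) / ((4π×10⁻⁷)×2.642×10^-3)] = √(2.633×10^6) ≈ 1622.8.

N ≈ 1620 turns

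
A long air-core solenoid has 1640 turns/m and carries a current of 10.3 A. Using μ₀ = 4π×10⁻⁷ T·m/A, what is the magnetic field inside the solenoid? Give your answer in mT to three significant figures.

B ≈ 21.2 mT

Inside a long solenoid, B = μ₀nI.
B = (4π×10⁻⁷)(1.640×10^3 m⁻¹)(10.3 A) = 2.123×10^-2 T.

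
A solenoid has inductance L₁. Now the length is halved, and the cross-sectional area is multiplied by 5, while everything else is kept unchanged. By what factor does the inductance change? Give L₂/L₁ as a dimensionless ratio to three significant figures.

L₂/L₁ = 10.0

For a solenoid, L ∝ μᵣN²A/ℓ.
L₂/L₁ = (0.5)^-1 × (5) = 10.0.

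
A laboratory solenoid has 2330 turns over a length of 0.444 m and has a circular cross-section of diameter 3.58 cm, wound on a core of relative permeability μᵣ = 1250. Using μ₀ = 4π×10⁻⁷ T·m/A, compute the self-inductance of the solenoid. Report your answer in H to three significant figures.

L ≈ 19.3 H

A = π(d/2)² = π(1.790×10^-2 m)² = 1.007×10^-3 m².
For a long solenoid, L = μ₀μᵣN²A/ℓ.
L = (4π×10⁻⁷)(1250)(2330)²(1.007×10^-3)/(0.444 m) = 19.33 H.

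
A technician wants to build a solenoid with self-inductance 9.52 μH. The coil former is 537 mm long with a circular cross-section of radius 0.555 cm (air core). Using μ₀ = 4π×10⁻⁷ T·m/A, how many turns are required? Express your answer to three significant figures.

A = πr² = π(5.550×10^-3 m)² = 9.677×10^-5 m².
From L = μ₀N²A/ℓ, N = √(Lℓ / (μ₀A)).
N = √[(9.520×10^-6)(0.537) / ((4π×10⁻⁷)×9.677×10^-5)] = √(4.204×10^4) ≈ 205.0.

N ≈ 205 turns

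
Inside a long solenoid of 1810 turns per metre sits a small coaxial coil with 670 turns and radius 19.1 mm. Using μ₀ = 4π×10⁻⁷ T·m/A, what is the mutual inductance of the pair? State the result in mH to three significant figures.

M ≈ 1.75 mH

The outer solenoid produces a uniform field B₁ = μ₀n₁I₁ across the inner coil,
so the flux linkage is N₂Φ = N₂B₁A₂ = μ₀n₁N₂A₂·I₁, giving M = μ₀n₁N₂A₂.
A₂ = πr² = π(1.910×10^-2 m)² = 1.146×10^-3 m².
M = (4π×10⁻⁷)(1810)(670)(1.146×10^-3) = 1.747×10^-3 H.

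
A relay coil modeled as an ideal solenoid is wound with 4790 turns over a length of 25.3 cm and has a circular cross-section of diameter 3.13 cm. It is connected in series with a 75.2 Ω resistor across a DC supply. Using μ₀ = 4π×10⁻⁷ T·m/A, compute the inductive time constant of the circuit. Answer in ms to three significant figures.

A = π(d/2)² = π(1.565×10^-2 m)² = 7.694×10^-4 m².
L = μ₀N²A/ℓ = (4π×10⁻⁷)(4790)²(7.694×10^-4)/(0.253) = 8.769×10^-2 H.
τ = L/R = (8.769×10^-2)/(75.2) = 1.166×10^-3 s.

τ ≈ 1.17 ms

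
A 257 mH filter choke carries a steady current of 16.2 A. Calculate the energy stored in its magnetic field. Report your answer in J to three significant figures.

Stored magnetic energy: U = ½LI².
U = ½(0.257 H)(16.2 A)² = 33.72 J.

U ≈ 33.7 J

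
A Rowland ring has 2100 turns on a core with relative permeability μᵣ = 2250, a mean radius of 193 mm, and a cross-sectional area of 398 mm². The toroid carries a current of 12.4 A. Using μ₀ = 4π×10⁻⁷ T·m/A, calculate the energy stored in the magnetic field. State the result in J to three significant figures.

U ≈ 315 J

L = μ₀μᵣN²A/(2πR) = (4π×10⁻⁷)(2250)(2100)²(3.980×10^-4)/(2π×0.193) = 4.092 H.
U = ½LI² = ½(4.092)(12.4)² = 314.6 J.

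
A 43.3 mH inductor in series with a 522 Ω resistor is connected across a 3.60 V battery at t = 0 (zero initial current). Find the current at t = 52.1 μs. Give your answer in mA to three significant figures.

τ = L/R = 4.330×10^-2/522 = 8.295×10^-5 s; final current I_∞ = ε/R = 3.60/522 = 6.897×10^-3 A.
I(t) = I_∞(1 − e^(−t/τ)) with t/τ = 0.628.
I = (6.897×10^-3)(1 − e^(−0.628)) = 3.216×10^-3 A.

I ≈ 3.22 mA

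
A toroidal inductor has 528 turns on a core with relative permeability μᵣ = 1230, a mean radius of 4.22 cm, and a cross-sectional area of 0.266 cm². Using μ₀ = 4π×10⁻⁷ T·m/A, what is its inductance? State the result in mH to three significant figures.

L ≈ 43.2 mH

For a thin toroid, L = μ₀μᵣN²A/(2πR).
L = (4π×10⁻⁷)(1230)(528)²(2.660×10^-5) / (2π×4.220×10^-2 m) = 4.323×10^-2 H.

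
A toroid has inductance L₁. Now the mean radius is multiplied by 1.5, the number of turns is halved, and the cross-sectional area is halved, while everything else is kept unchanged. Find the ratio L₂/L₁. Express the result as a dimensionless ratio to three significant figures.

L₂/L₁ = 0.0833

For a toroid, L ∝ μᵣN²A/R.
L₂/L₁ = (1.5)^-1 × (0.5)^2 × (0.5) = 0.0833.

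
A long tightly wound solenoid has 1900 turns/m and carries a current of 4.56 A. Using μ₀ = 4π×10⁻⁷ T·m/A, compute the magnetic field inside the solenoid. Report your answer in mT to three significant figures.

B ≈ 10.9 mT

Inside a long solenoid, B = μ₀nI.
B = (4π×10⁻⁷)(1.900×10^3 m⁻¹)(4.56 A) = 1.089×10^-2 T.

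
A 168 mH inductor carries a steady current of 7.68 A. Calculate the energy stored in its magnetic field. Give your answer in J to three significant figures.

U ≈ 4.95 J

Stored magnetic energy: U = ½LI².
U = ½(0.168 H)(7.68 A)² = 4.9545 J.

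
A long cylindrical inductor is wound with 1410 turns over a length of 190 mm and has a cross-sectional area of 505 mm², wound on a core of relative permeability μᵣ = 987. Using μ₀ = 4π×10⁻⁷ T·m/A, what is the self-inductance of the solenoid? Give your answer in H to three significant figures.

A = 505 mm² = 5.050×10^-4 m².
For a long solenoid, L = μ₀μᵣN²A/ℓ.
L = (4π×10⁻⁷)(987)(1410)²(5.050×10^-4)/(0.19 m) = 6.554 H.

L ≈ 6.55 H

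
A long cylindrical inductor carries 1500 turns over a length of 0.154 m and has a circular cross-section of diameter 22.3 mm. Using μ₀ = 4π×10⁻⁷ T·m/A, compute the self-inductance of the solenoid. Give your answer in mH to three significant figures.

L ≈ 7.17 mH

A = π(d/2)² = π(1.115×10^-2 m)² = 3.906×10^-4 m².
For a long solenoid, L = μ₀N²A/ℓ.
L = (4π×10⁻⁷)(1500)²(3.906×10^-4)/(0.154 m) = 7.171×10^-3 H.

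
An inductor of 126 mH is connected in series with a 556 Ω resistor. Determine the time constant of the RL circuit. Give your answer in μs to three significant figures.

τ = L/R = (0.126 H)/(556 Ω) = 2.266×10^-4 s.

τ ≈ 227 μs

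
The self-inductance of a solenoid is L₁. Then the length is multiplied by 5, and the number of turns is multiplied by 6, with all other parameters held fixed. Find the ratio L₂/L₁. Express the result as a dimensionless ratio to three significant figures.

L₂/L₁ = 7.20

For a solenoid, L ∝ μᵣN²A/ℓ.
L₂/L₁ = (5)^-1 × (6)^2 = 7.20.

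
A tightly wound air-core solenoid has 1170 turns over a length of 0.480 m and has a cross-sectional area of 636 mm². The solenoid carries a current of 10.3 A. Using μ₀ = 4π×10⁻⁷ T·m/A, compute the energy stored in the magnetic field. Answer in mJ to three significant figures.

A = 636 mm² = 6.360×10^-4 m².
L = μ₀N²A/ℓ = (4π×10⁻⁷)(1170)²(6.360×10^-4)/(0.48) = 2.279×10^-3 H.
U = ½LI² = ½(2.279×10^-3)(10.3)² = 0.1209 J.

U ≈ 121 mJ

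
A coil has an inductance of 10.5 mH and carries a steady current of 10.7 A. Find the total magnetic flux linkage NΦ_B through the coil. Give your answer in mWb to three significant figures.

NΦ_B ≈ 112 mWb

From L = NΦ_B/I, the flux linkage is NΦ_B = LI.
NΦ_B = (1.050×10^-2 H)(10.7 A) = 0.1124 Wb.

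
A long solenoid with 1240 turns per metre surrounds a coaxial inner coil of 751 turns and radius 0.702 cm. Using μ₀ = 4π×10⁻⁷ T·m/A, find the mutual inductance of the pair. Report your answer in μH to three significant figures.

The outer solenoid produces a uniform field B₁ = μ₀n₁I₁ across the inner coil,
so the flux linkage is N₂Φ = N₂B₁A₂ = μ₀n₁N₂A₂·I₁, giving M = μ₀n₁N₂A₂.
A₂ = πr² = π(7.020×10^-3 m)² = 1.548×10^-4 m².
M = (4π×10⁻⁷)(1240)(751)(1.548×10^-4) = 1.812×10^-4 H.

M ≈ 181 μH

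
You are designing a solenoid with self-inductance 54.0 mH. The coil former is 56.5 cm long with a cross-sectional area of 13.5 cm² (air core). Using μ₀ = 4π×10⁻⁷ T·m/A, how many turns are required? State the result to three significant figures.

A = 13.5 cm² = 1.350×10^-3 m².
From L = μ₀N²A/ℓ, N = √(Lℓ / (μ₀A)).
N = √[(5.400×10^-2)(0.565) / ((4π×10⁻⁷)×1.350×10^-3)] = √(1.798×10^7) ≈ 4240.8.

N ≈ 4240 turns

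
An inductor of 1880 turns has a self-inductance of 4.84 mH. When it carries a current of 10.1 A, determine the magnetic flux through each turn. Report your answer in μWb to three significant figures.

Φ_B ≈ 26.0 μWb

From L = NΦ_B/I, the flux per turn is Φ_B = LI/N.
Φ_B = (4.840×10^-3 H)(10.1 A)/1880 = 2.600×10^-5 Wb.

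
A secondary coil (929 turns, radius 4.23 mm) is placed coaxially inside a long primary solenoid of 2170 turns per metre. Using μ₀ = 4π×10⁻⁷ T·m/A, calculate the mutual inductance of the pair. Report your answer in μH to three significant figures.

M ≈ 142 μH

The outer solenoid produces a uniform field B₁ = μ₀n₁I₁ across the inner coil,
so the flux linkage is N₂Φ = N₂B₁A₂ = μ₀n₁N₂A₂·I₁, giving M = μ₀n₁N₂A₂.
A₂ = πr² = π(4.230×10^-3 m)² = 5.621×10^-5 m².
M = (4π×10⁻⁷)(2170)(929)(5.621×10^-5) = 1.424×10^-4 H.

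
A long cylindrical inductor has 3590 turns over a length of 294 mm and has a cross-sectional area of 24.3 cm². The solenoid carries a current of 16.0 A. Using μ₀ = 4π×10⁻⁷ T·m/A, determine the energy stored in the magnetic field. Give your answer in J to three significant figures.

A = 24.3 cm² = 2.430×10^-3 m².
L = μ₀N²A/ℓ = (4π×10⁻⁷)(3590)²(2.430×10^-3)/(0.294) = 0.1339 H.
U = ½LI² = ½(0.1339)(16.0)² = 17.13 J.

U ≈ 17.1 J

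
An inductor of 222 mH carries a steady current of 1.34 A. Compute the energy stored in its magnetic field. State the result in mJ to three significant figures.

Stored magnetic energy: U = ½LI².
U = ½(0.222 H)(1.34 A)² = 0.1993 J.

U ≈ 199 mJ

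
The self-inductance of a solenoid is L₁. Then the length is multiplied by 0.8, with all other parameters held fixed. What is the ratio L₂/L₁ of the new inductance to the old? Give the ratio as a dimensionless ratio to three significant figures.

For a solenoid, L ∝ μᵣN²A/ℓ.
L₂/L₁ = (0.8)^-1 = 1.25.

L₂/L₁ = 1.25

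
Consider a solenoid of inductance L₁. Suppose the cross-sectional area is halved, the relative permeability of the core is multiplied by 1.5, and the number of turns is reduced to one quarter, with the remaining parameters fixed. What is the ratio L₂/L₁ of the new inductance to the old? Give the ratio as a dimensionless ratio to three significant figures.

For a solenoid, L ∝ μᵣN²A/ℓ.
L₂/L₁ = (0.5) × (1.5) × (0.25)^2 = 0.0469.

L₂/L₁ = 0.0469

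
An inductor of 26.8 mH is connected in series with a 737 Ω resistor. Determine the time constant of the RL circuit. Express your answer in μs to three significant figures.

τ ≈ 36.4 μs

τ = L/R = (2.680×10^-2 H)/(737 Ω) = 3.636×10^-5 s.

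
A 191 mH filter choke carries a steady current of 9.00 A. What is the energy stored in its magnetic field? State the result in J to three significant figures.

U ≈ 7.74 J

Stored magnetic energy: U = ½LI².
U = ½(0.191 H)(9.00 A)² = 7.736 J.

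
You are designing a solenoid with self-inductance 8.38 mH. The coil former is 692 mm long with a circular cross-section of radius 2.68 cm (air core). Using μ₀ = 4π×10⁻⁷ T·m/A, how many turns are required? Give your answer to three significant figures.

A = πr² = π(2.680×10^-2 m)² = 2.256×10^-3 m².
From L = μ₀N²A/ℓ, N = √(Lℓ / (μ₀A)).
N = √[(8.380×10^-3)(0.692) / ((4π×10⁻⁷)×2.256×10^-3)] = √(2.045×10^6) ≈ 1430.1.

N ≈ 1430 turns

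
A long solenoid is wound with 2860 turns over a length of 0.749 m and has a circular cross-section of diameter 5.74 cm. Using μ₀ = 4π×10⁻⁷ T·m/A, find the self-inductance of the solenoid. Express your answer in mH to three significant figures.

L ≈ 35.5 mH

A = π(d/2)² = π(2.870×10^-2 m)² = 2.588×10^-3 m².
For a long solenoid, L = μ₀N²A/ℓ.
L = (4π×10⁻⁷)(2860)²(2.588×10^-3)/(0.749 m) = 3.551×10^-2 H.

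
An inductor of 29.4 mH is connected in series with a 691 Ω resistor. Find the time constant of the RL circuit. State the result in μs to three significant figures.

τ = L/R = (2.940×10^-2 H)/(691 Ω) = 4.2547×10^-5 s.

τ ≈ 42.5 μs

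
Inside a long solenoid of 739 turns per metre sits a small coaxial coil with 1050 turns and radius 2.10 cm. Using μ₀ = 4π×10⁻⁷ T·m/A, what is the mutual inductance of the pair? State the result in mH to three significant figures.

M ≈ 1.35 mH

The outer solenoid produces a uniform field B₁ = μ₀n₁I₁ across the inner coil,
so the flux linkage is N₂Φ = N₂B₁A₂ = μ₀n₁N₂A₂·I₁, giving M = μ₀n₁N₂A₂.
A₂ = πr² = π(2.100×10^-2 m)² = 1.385×10^-3 m².
M = (4π×10⁻⁷)(739)(1050)(1.385×10^-3) = 1.351×10^-3 H.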